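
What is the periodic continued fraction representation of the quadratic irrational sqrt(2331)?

[48; (3, 1, 1, 3, 3, 2, 3, 3, 1, 1, 3, 96)]

Write x_i = (sqrt(2331) + m_i)/d_i with (m_0, d_0) = (0, 1). a_0 = floor(sqrt(2331)) = 48, since 48^2 = 2304 <= 2331 < 2401 = 49^2.
Iterate m_{i+1} = d_i*a_i - m_i, d_{i+1} = (2331 - m_{i+1}^2)/d_i, a_{i+1} = floor((a_0 + m_{i+1})/d_{i+1}):
  m_1 = 1*48 - 0 = 48, d_1 = (2331 - 48^2)/1 = 27/1 = 27, a_1 = floor((48 + 48)/27) = 3.
  m_2 = 27*3 - 48 = 33, d_2 = (2331 - 33^2)/27 = 1242/27 = 46, a_2 = floor((48 + 33)/46) = 1.
  m_3 = 46*1 - 33 = 13, d_3 = (2331 - 13^2)/46 = 2162/46 = 47, a_3 = floor((48 + 13)/47) = 1.
  m_4 = 47*1 - 13 = 34, d_4 = (2331 - 34^2)/47 = 1175/47 = 25, a_4 = floor((48 + 34)/25) = 3.
  m_5 = 25*3 - 34 = 41, d_5 = (2331 - 41^2)/25 = 650/25 = 26, a_5 = floor((48 + 41)/26) = 3.
  m_6 = 26*3 - 41 = 37, d_6 = (2331 - 37^2)/26 = 962/26 = 37, a_6 = floor((48 + 37)/37) = 2.
  m_7 = 37*2 - 37 = 37, d_7 = (2331 - 37^2)/37 = 962/37 = 26, a_7 = floor((48 + 37)/26) = 3.
  m_8 = 26*3 - 37 = 41, d_8 = (2331 - 41^2)/26 = 650/26 = 25, a_8 = floor((48 + 41)/25) = 3.
  m_9 = 25*3 - 41 = 34, d_9 = (2331 - 34^2)/25 = 1175/25 = 47, a_9 = floor((48 + 34)/47) = 1.
  m_10 = 47*1 - 34 = 13, d_10 = (2331 - 13^2)/47 = 2162/47 = 46, a_10 = floor((48 + 13)/46) = 1.
  m_11 = 46*1 - 13 = 33, d_11 = (2331 - 33^2)/46 = 1242/46 = 27, a_11 = floor((48 + 33)/27) = 3.
  m_12 = 27*3 - 33 = 48, d_12 = (2331 - 48^2)/27 = 27/27 = 1, a_12 = floor((48 + 48)/1) = 96.
  m_13 = 1*96 - 48 = 48, d_13 = (2331 - 48^2)/1 = 27/1 = 27: (m_13, d_13) = (m_1, d_1) = (48, 27), so from here the quotients repeat a_1, ..., a_12; the period length is 12.
Hence the expansion of sqrt(2331) is a_0 = 48 followed by the repeating block 3, 1, 1, 3, 3, 2, 3, 3, 1, 1, 3, 96 (period 12).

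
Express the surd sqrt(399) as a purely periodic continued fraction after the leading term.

Write x_i = (sqrt(399) + m_i)/d_i with (m_0, d_0) = (0, 1). a_0 = floor(sqrt(399)) = 19, since 19^2 = 361 <= 399 < 400 = 20^2.
Iterate m_{i+1} = d_i*a_i - m_i, d_{i+1} = (399 - m_{i+1}^2)/d_i, a_{i+1} = floor((a_0 + m_{i+1})/d_{i+1}):
  m_1 = 1*19 - 0 = 19, d_1 = (399 - 19^2)/1 = 38/1 = 38, a_1 = floor((19 + 19)/38) = 1.
  m_2 = 38*1 - 19 = 19, d_2 = (399 - 19^2)/38 = 38/38 = 1, a_2 = floor((19 + 19)/1) = 38.
  m_3 = 1*38 - 19 = 19, d_3 = (399 - 19^2)/1 = 38/1 = 38: (m_3, d_3) = (m_1, d_1) = (19, 38), so from here the quotients repeat a_1, a_2; the period length is 2.
Hence the expansion of sqrt(399) is a_0 = 19 followed by the repeating block 1, 38 (period 2).

[19; (1, 38)]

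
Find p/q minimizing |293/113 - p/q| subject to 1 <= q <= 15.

13/5

Expand x = 293/113 as a continued fraction with the Euclidean algorithm:
  293 = 2*113 + 67, so a_0 = 2.
  113 = 1*67 + 46, so a_1 = 1.
  67 = 1*46 + 21, so a_2 = 1.
  46 = 2*21 + 4, so a_3 = 2.
  21 = 5*4 + 1, so a_4 = 5.
  4 = 4*1 + 0, so a_5 = 4.
so x = [2; 1, 1, 2, 5, 4].
Convergents (p_i = a_i*p_{i-1} + p_{i-2}, q_i = a_i*q_{i-1} + q_{i-2} with p_{-2}=0, p_{-1}=1, q_{-2}=1, q_{-1}=0), until the denominator exceeds 15:
  i=0: a_0=2, p_0 = 2*1 + 0 = 2, q_0 = 2*0 + 1 = 1.
  i=1: a_1=1, p_1 = 1*2 + 1 = 3, q_1 = 1*1 + 0 = 1.
  i=2: a_2=1, p_2 = 1*3 + 2 = 5, q_2 = 1*1 + 1 = 2.
  i=3: a_3=2, p_3 = 2*5 + 3 = 13, q_3 = 2*2 + 1 = 5.
  i=4: a_4=5, p_4 = 5*13 + 5 = 70, q_4 = 5*5 + 2 = 27.
q_4 = 27 > 15, so the last convergent with denominator <= 15 is p_3/q_3 = 13/5.
The closest fraction with denominator <= 15 is either p_3/q_3 or the intermediate fraction (k*p_3 + p_2)/(k*q_3 + q_2) with the largest k >= 1 whose denominator stays <= 15; these approach x as k grows, and every other convergent or intermediate fraction in range is farther away.
Largest k: floor((15 - q_2)/q_3) = floor((15 - 2)/5) = 2.
That gives (2*13 + 5)/(2*5 + 2) = 31/12.
Compare the errors: |x - 13/5| = |293*5 - 13*113|/(113*5) = 4/565, and |x - 31/12| = |293*12 - 31*113|/(113*12) = 13/1356.
Cross-multiplying, 4*1356 = 5424 < 7345 = 13*565, so 4/565 is smaller: the convergent 13/5 is closer to x than 31/12.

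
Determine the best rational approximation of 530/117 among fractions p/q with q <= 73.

Expand x = 530/117 as a continued fraction with the Euclidean algorithm:
  530 = 4*117 + 62, so a_0 = 4.
  117 = 1*62 + 55, so a_1 = 1.
  62 = 1*55 + 7, so a_2 = 1.
  55 = 7*7 + 6, so a_3 = 7.
  7 = 1*6 + 1, so a_4 = 1.
  6 = 6*1 + 0, so a_5 = 6.
so x = [4; 1, 1, 7, 1, 6].
Convergents (p_i = a_i*p_{i-1} + p_{i-2}, q_i = a_i*q_{i-1} + q_{i-2} with p_{-2}=0, p_{-1}=1, q_{-2}=1, q_{-1}=0), until the denominator exceeds 73:
  i=0: a_0=4, p_0 = 4*1 + 0 = 4, q_0 = 4*0 + 1 = 1.
  i=1: a_1=1, p_1 = 1*4 + 1 = 5, q_1 = 1*1 + 0 = 1.
  i=2: a_2=1, p_2 = 1*5 + 4 = 9, q_2 = 1*1 + 1 = 2.
  i=3: a_3=7, p_3 = 7*9 + 5 = 68, q_3 = 7*2 + 1 = 15.
  i=4: a_4=1, p_4 = 1*68 + 9 = 77, q_4 = 1*15 + 2 = 17.
  i=5: a_5=6, p_5 = 6*77 + 68 = 530, q_5 = 6*17 + 15 = 117.
q_5 = 117 > 73, so the last convergent with denominator <= 73 is p_4/q_4 = 77/17.
The closest fraction with denominator <= 73 is either p_4/q_4 or the intermediate fraction (k*p_4 + p_3)/(k*q_4 + q_3) with the largest k >= 1 whose denominator stays <= 73; these approach x as k grows, and every other convergent or intermediate fraction in range is farther away.
Largest k: floor((73 - q_3)/q_4) = floor((73 - 15)/17) = 3.
That gives (3*77 + 68)/(3*17 + 15) = 299/66.
Compare the errors: |x - 77/17| = |530*17 - 77*117|/(117*17) = 1/1989, and |x - 299/66| = |530*66 - 299*117|/(117*66) = 3/7722.
Cross-multiplying, 3*1989 = 5967 < 7722 = 1*7722, so 3/7722 is smaller: the intermediate fraction 299/66 is closer to x than 77/17.

299/66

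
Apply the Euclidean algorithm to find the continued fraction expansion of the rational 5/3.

Run the Euclidean algorithm on 5 and 3; the successive quotients are the partial quotients a_0, a_1, ... (each step inverts the fractional part left over by the previous one):
  5 = 1*3 + 2, so a_0 = 1.
  3 = 1*2 + 1, so a_1 = 1.
  2 = 2*1 + 0, so a_2 = 2.
The remainder reaches 0 after 3 divisions, so the expansion has 3 partial quotients, read off in order.

[1; 1, 2]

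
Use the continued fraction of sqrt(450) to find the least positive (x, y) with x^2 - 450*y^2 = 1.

(x, y) = (19601, 924)

First expand sqrt(450) as a continued fraction. With x_i = (sqrt(450) + m_i)/d_i and (m_0, d_0) = (0, 1): a_0 = floor(sqrt(450)) = 21, since 21^2 = 441 <= 450 < 484 = 22^2.
Iterate m_{i+1} = d_i*a_i - m_i, d_{i+1} = (450 - m_{i+1}^2)/d_i, a_{i+1} = floor((a_0 + m_{i+1})/d_{i+1}):
  m_1 = 1*21 - 0 = 21, d_1 = (450 - 21^2)/1 = 9/1 = 9, a_1 = floor((21 + 21)/9) = 4.
  m_2 = 9*4 - 21 = 15, d_2 = (450 - 15^2)/9 = 225/9 = 25, a_2 = floor((21 + 15)/25) = 1.
  m_3 = 25*1 - 15 = 10, d_3 = (450 - 10^2)/25 = 350/25 = 14, a_3 = floor((21 + 10)/14) = 2.
  m_4 = 14*2 - 10 = 18, d_4 = (450 - 18^2)/14 = 126/14 = 9, a_4 = floor((21 + 18)/9) = 4.
  m_5 = 9*4 - 18 = 18, d_5 = (450 - 18^2)/9 = 126/9 = 14, a_5 = floor((21 + 18)/14) = 2.
  m_6 = 14*2 - 18 = 10, d_6 = (450 - 10^2)/14 = 350/14 = 25, a_6 = floor((21 + 10)/25) = 1.
  m_7 = 25*1 - 10 = 15, d_7 = (450 - 15^2)/25 = 225/25 = 9, a_7 = floor((21 + 15)/9) = 4.
  m_8 = 9*4 - 15 = 21, d_8 = (450 - 21^2)/9 = 9/9 = 1, a_8 = floor((21 + 21)/1) = 42.
  m_9 = 1*42 - 21 = 21, d_9 = (450 - 21^2)/1 = 9/1 = 9: (m_9, d_9) = (m_1, d_1) = (21, 9), so from here the quotients repeat a_1, ..., a_8; the period length is 8.
So sqrt(450) = [21; (4, 1, 2, 4, 2, 1, 4, 42)] with period length k = 8.
k is even, so the fundamental solution of x^2 - 450y^2 = 1 is (p_{k-1}, q_{k-1}) = (p_7, q_7); compute convergents through index 7.
Convergents (p_i = a_i*p_{i-1} + p_{i-2}, q_i = a_i*q_{i-1} + q_{i-2} with p_{-2}=0, p_{-1}=1, q_{-2}=1, q_{-1}=0):
  i=0: a_0=21, p_0 = 21*1 + 0 = 21, q_0 = 21*0 + 1 = 1.
  i=1: a_1=4, p_1 = 4*21 + 1 = 85, q_1 = 4*1 + 0 = 4.
  i=2: a_2=1, p_2 = 1*85 + 21 = 106, q_2 = 1*4 + 1 = 5.
  i=3: a_3=2, p_3 = 2*106 + 85 = 297, q_3 = 2*5 + 4 = 14.
  i=4: a_4=4, p_4 = 4*297 + 106 = 1294, q_4 = 4*14 + 5 = 61.
  i=5: a_5=2, p_5 = 2*1294 + 297 = 2885, q_5 = 2*61 + 14 = 136.
  i=6: a_6=1, p_6 = 1*2885 + 1294 = 4179, q_6 = 1*136 + 61 = 197.
  i=7: a_7=4, p_7 = 4*4179 + 2885 = 19601, q_7 = 4*197 + 136 = 924.
Check: 19601^2 - 450*924^2 = 384199201 - 384199200 = 1, so (x, y) = (19601, 924) solves the equation, and by the theorem it is the least positive solution.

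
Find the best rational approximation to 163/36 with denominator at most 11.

50/11

Expand x = 163/36 as a continued fraction with the Euclidean algorithm:
  163 = 4*36 + 19, so a_0 = 4.
  36 = 1*19 + 17, so a_1 = 1.
  19 = 1*17 + 2, so a_2 = 1.
  17 = 8*2 + 1, so a_3 = 8.
  2 = 2*1 + 0, so a_4 = 2.
so x = [4; 1, 1, 8, 2].
Convergents (p_i = a_i*p_{i-1} + p_{i-2}, q_i = a_i*q_{i-1} + q_{i-2} with p_{-2}=0, p_{-1}=1, q_{-2}=1, q_{-1}=0), until the denominator exceeds 11:
  i=0: a_0=4, p_0 = 4*1 + 0 = 4, q_0 = 4*0 + 1 = 1.
  i=1: a_1=1, p_1 = 1*4 + 1 = 5, q_1 = 1*1 + 0 = 1.
  i=2: a_2=1, p_2 = 1*5 + 4 = 9, q_2 = 1*1 + 1 = 2.
  i=3: a_3=8, p_3 = 8*9 + 5 = 77, q_3 = 8*2 + 1 = 17.
q_3 = 17 > 11, so the last convergent with denominator <= 11 is p_2/q_2 = 9/2.
The closest fraction with denominator <= 11 is either p_2/q_2 or the intermediate fraction (k*p_2 + p_1)/(k*q_2 + q_1) with the largest k >= 1 whose denominator stays <= 11; these approach x as k grows, and every other convergent or intermediate fraction in range is farther away.
Largest k: floor((11 - q_1)/q_2) = floor((11 - 1)/2) = 5.
That gives (5*9 + 5)/(5*2 + 1) = 50/11.
Compare the errors: |x - 9/2| = |163*2 - 9*36|/(36*2) = 2/72, and |x - 50/11| = |163*11 - 50*36|/(36*11) = 7/396.
Cross-multiplying, 7*72 = 504 < 792 = 2*396, so 7/396 is smaller: the intermediate fraction 50/11 is closer to x than 9/2.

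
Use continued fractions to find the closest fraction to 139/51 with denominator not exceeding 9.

Expand x = 139/51 as a continued fraction with the Euclidean algorithm:
  139 = 2*51 + 37, so a_0 = 2.
  51 = 1*37 + 14, so a_1 = 1.
  37 = 2*14 + 9, so a_2 = 2.
  14 = 1*9 + 5, so a_3 = 1.
  9 = 1*5 + 4, so a_4 = 1.
  5 = 1*4 + 1, so a_5 = 1.
  4 = 4*1 + 0, so a_6 = 4.
so x = [2; 1, 2, 1, 1, 1, 4].
Convergents (p_i = a_i*p_{i-1} + p_{i-2}, q_i = a_i*q_{i-1} + q_{i-2} with p_{-2}=0, p_{-1}=1, q_{-2}=1, q_{-1}=0), until the denominator exceeds 9:
  i=0: a_0=2, p_0 = 2*1 + 0 = 2, q_0 = 2*0 + 1 = 1.
  i=1: a_1=1, p_1 = 1*2 + 1 = 3, q_1 = 1*1 + 0 = 1.
  i=2: a_2=2, p_2 = 2*3 + 2 = 8, q_2 = 2*1 + 1 = 3.
  i=3: a_3=1, p_3 = 1*8 + 3 = 11, q_3 = 1*3 + 1 = 4.
  i=4: a_4=1, p_4 = 1*11 + 8 = 19, q_4 = 1*4 + 3 = 7.
  i=5: a_5=1, p_5 = 1*19 + 11 = 30, q_5 = 1*7 + 4 = 11.
q_5 = 11 > 9, so the last convergent with denominator <= 9 is p_4/q_4 = 19/7.
The closest fraction with denominator <= 9 is either p_4/q_4 or the intermediate fraction (k*p_4 + p_3)/(k*q_4 + q_3) with the largest k >= 1 whose denominator stays <= 9; these approach x as k grows, and every other convergent or intermediate fraction in range is farther away.
Largest k: floor((9 - q_3)/q_4) = floor((9 - 4)/7) = 0.
Since k = 0, no intermediate fraction beyond p_4/q_4 has denominator <= 9, so the convergent 19/7 is the closest (its error is |139*7 - 19*51|/(51*7) = 4/357).

19/7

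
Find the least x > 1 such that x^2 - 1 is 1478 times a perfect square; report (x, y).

First expand sqrt(1478) as a continued fraction. With x_i = (sqrt(1478) + m_i)/d_i and (m_0, d_0) = (0, 1): a_0 = floor(sqrt(1478)) = 38, since 38^2 = 1444 <= 1478 < 1521 = 39^2.
Iterate m_{i+1} = d_i*a_i - m_i, d_{i+1} = (1478 - m_{i+1}^2)/d_i, a_{i+1} = floor((a_0 + m_{i+1})/d_{i+1}):
  m_1 = 1*38 - 0 = 38, d_1 = (1478 - 38^2)/1 = 34/1 = 34, a_1 = floor((38 + 38)/34) = 2.
  m_2 = 34*2 - 38 = 30, d_2 = (1478 - 30^2)/34 = 578/34 = 17, a_2 = floor((38 + 30)/17) = 4.
  m_3 = 17*4 - 30 = 38, d_3 = (1478 - 38^2)/17 = 34/17 = 2, a_3 = floor((38 + 38)/2) = 38.
  m_4 = 2*38 - 38 = 38, d_4 = (1478 - 38^2)/2 = 34/2 = 17, a_4 = floor((38 + 38)/17) = 4.
  m_5 = 17*4 - 38 = 30, d_5 = (1478 - 30^2)/17 = 578/17 = 34, a_5 = floor((38 + 30)/34) = 2.
  m_6 = 34*2 - 30 = 38, d_6 = (1478 - 38^2)/34 = 34/34 = 1, a_6 = floor((38 + 38)/1) = 76.
  m_7 = 1*76 - 38 = 38, d_7 = (1478 - 38^2)/1 = 34/1 = 34: (m_7, d_7) = (m_1, d_1) = (38, 34), so from here the quotients repeat a_1, ..., a_6; the period length is 6.
So sqrt(1478) = [38; (2, 4, 38, 4, 2, 76)] with period length k = 6.
k is even, so the fundamental solution of x^2 - 1478y^2 = 1 is (p_{k-1}, q_{k-1}) = (p_5, q_5); compute convergents through index 5.
Convergents (p_i = a_i*p_{i-1} + p_{i-2}, q_i = a_i*q_{i-1} + q_{i-2} with p_{-2}=0, p_{-1}=1, q_{-2}=1, q_{-1}=0):
  i=0: a_0=38, p_0 = 38*1 + 0 = 38, q_0 = 38*0 + 1 = 1.
  i=1: a_1=2, p_1 = 2*38 + 1 = 77, q_1 = 2*1 + 0 = 2.
  i=2: a_2=4, p_2 = 4*77 + 38 = 346, q_2 = 4*2 + 1 = 9.
  i=3: a_3=38, p_3 = 38*346 + 77 = 13225, q_3 = 38*9 + 2 = 344.
  i=4: a_4=4, p_4 = 4*13225 + 346 = 53246, q_4 = 4*344 + 9 = 1385.
  i=5: a_5=2, p_5 = 2*53246 + 13225 = 119717, q_5 = 2*1385 + 344 = 3114.
Check: 119717^2 - 1478*3114^2 = 14332160089 - 14332160088 = 1, so (x, y) = (119717, 3114) solves the equation, and by the theorem it is the least positive solution.

(x, y) = (119717, 3114)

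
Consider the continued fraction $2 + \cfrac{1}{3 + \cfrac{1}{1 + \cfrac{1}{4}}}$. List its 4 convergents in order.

2/1, 7/3, 9/4, 43/19

Using the convergent recurrence p_i = a_i*p_{i-1} + p_{i-2}, q_i = a_i*q_{i-1} + q_{i-2} with p_{-2}=0, p_{-1}=1, q_{-2}=1, q_{-1}=0:
  i=0: a_0=2, p_0 = 2*1 + 0 = 2, q_0 = 2*0 + 1 = 1.
  i=1: a_1=3, p_1 = 3*2 + 1 = 7, q_1 = 3*1 + 0 = 3.
  i=2: a_2=1, p_2 = 1*7 + 2 = 9, q_2 = 1*3 + 1 = 4.
  i=3: a_3=4, p_3 = 4*9 + 7 = 43, q_3 = 4*4 + 3 = 19.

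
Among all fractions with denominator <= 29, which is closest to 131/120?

Expand x = 131/120 as a continued fraction with the Euclidean algorithm:
  131 = 1*120 + 11, so a_0 = 1.
  120 = 10*11 + 10, so a_1 = 10.
  11 = 1*10 + 1, so a_2 = 1.
  10 = 10*1 + 0, so a_3 = 10.
so x = [1; 10, 1, 10].
Convergents (p_i = a_i*p_{i-1} + p_{i-2}, q_i = a_i*q_{i-1} + q_{i-2} with p_{-2}=0, p_{-1}=1, q_{-2}=1, q_{-1}=0), until the denominator exceeds 29:
  i=0: a_0=1, p_0 = 1*1 + 0 = 1, q_0 = 1*0 + 1 = 1.
  i=1: a_1=10, p_1 = 10*1 + 1 = 11, q_1 = 10*1 + 0 = 10.
  i=2: a_2=1, p_2 = 1*11 + 1 = 12, q_2 = 1*10 + 1 = 11.
  i=3: a_3=10, p_3 = 10*12 + 11 = 131, q_3 = 10*11 + 10 = 120.
q_3 = 120 > 29, so the last convergent with denominator <= 29 is p_2/q_2 = 12/11.
The closest fraction with denominator <= 29 is either p_2/q_2 or the intermediate fraction (k*p_2 + p_1)/(k*q_2 + q_1) with the largest k >= 1 whose denominator stays <= 29; these approach x as k grows, and every other convergent or intermediate fraction in range is farther away.
Largest k: floor((29 - q_1)/q_2) = floor((29 - 10)/11) = 1.
That gives (1*12 + 11)/(1*11 + 10) = 23/21.
Compare the errors: |x - 12/11| = |131*11 - 12*120|/(120*11) = 1/1320, and |x - 23/21| = |131*21 - 23*120|/(120*21) = 9/2520.
Cross-multiplying, 1*2520 = 2520 < 11880 = 9*1320, so 1/1320 is smaller: the convergent 12/11 is closer to x than 23/21.

12/11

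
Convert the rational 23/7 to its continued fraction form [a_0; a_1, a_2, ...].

[3; 3, 2]

Run the Euclidean algorithm on 23 and 7; the successive quotients are the partial quotients a_0, a_1, ... (each step inverts the fractional part left over by the previous one):
  23 = 3*7 + 2, so a_0 = 3.
  7 = 3*2 + 1, so a_1 = 3.
  2 = 2*1 + 0, so a_2 = 2.
The remainder reaches 0 after 3 divisions, so the expansion has 3 partial quotients, read off in order.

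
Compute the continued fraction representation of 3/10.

[0; 3, 3]

Run the Euclidean algorithm on 3 and 10; the successive quotients are the partial quotients a_0, a_1, ... (each step inverts the fractional part left over by the previous one):
  3 = 0*10 + 3, so a_0 = 0.
  10 = 3*3 + 1, so a_1 = 3.
  3 = 3*1 + 0, so a_2 = 3.
The remainder reaches 0 after 3 divisions, so the expansion has 3 partial quotients, read off in order.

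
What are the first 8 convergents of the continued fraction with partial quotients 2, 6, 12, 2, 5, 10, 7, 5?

Using the convergent recurrence p_i = a_i*p_{i-1} + p_{i-2}, q_i = a_i*q_{i-1} + q_{i-2} with p_{-2}=0, p_{-1}=1, q_{-2}=1, q_{-1}=0:
  i=0: a_0=2, p_0 = 2*1 + 0 = 2, q_0 = 2*0 + 1 = 1.
  i=1: a_1=6, p_1 = 6*2 + 1 = 13, q_1 = 6*1 + 0 = 6.
  i=2: a_2=12, p_2 = 12*13 + 2 = 158, q_2 = 12*6 + 1 = 73.
  i=3: a_3=2, p_3 = 2*158 + 13 = 329, q_3 = 2*73 + 6 = 152.
  i=4: a_4=5, p_4 = 5*329 + 158 = 1803, q_4 = 5*152 + 73 = 833.
  i=5: a_5=10, p_5 = 10*1803 + 329 = 18359, q_5 = 10*833 + 152 = 8482.
  i=6: a_6=7, p_6 = 7*18359 + 1803 = 130316, q_6 = 7*8482 + 833 = 60207.
  i=7: a_7=5, p_7 = 5*130316 + 18359 = 669939, q_7 = 5*60207 + 8482 = 309517.

2/1, 13/6, 158/73, 329/152, 1803/833, 18359/8482, 130316/60207, 669939/309517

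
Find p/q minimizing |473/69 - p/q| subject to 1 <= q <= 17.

48/7

Expand x = 473/69 as a continued fraction with the Euclidean algorithm:
  473 = 6*69 + 59, so a_0 = 6.
  69 = 1*59 + 10, so a_1 = 1.
  59 = 5*10 + 9, so a_2 = 5.
  10 = 1*9 + 1, so a_3 = 1.
  9 = 9*1 + 0, so a_4 = 9.
so x = [6; 1, 5, 1, 9].
Convergents (p_i = a_i*p_{i-1} + p_{i-2}, q_i = a_i*q_{i-1} + q_{i-2} with p_{-2}=0, p_{-1}=1, q_{-2}=1, q_{-1}=0), until the denominator exceeds 17:
  i=0: a_0=6, p_0 = 6*1 + 0 = 6, q_0 = 6*0 + 1 = 1.
  i=1: a_1=1, p_1 = 1*6 + 1 = 7, q_1 = 1*1 + 0 = 1.
  i=2: a_2=5, p_2 = 5*7 + 6 = 41, q_2 = 5*1 + 1 = 6.
  i=3: a_3=1, p_3 = 1*41 + 7 = 48, q_3 = 1*6 + 1 = 7.
  i=4: a_4=9, p_4 = 9*48 + 41 = 473, q_4 = 9*7 + 6 = 69.
q_4 = 69 > 17, so the last convergent with denominator <= 17 is p_3/q_3 = 48/7.
The closest fraction with denominator <= 17 is either p_3/q_3 or the intermediate fraction (k*p_3 + p_2)/(k*q_3 + q_2) with the largest k >= 1 whose denominator stays <= 17; these approach x as k grows, and every other convergent or intermediate fraction in range is farther away.
Largest k: floor((17 - q_2)/q_3) = floor((17 - 6)/7) = 1.
That gives (1*48 + 41)/(1*7 + 6) = 89/13.
Compare the errors: |x - 48/7| = |473*7 - 48*69|/(69*7) = 1/483, and |x - 89/13| = |473*13 - 89*69|/(69*13) = 8/897.
Cross-multiplying, 1*897 = 897 < 3864 = 8*483, so 1/483 is smaller: the convergent 48/7 is closer to x than 89/13.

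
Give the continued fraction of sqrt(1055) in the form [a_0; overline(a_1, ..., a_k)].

[32; overline(2, 12, 2, 64)]

Write x_i = (sqrt(1055) + m_i)/d_i with (m_0, d_0) = (0, 1). a_0 = floor(sqrt(1055)) = 32, since 32^2 = 1024 <= 1055 < 1089 = 33^2.
Iterate m_{i+1} = d_i*a_i - m_i, d_{i+1} = (1055 - m_{i+1}^2)/d_i, a_{i+1} = floor((a_0 + m_{i+1})/d_{i+1}):
  m_1 = 1*32 - 0 = 32, d_1 = (1055 - 32^2)/1 = 31/1 = 31, a_1 = floor((32 + 32)/31) = 2.
  m_2 = 31*2 - 32 = 30, d_2 = (1055 - 30^2)/31 = 155/31 = 5, a_2 = floor((32 + 30)/5) = 12.
  m_3 = 5*12 - 30 = 30, d_3 = (1055 - 30^2)/5 = 155/5 = 31, a_3 = floor((32 + 30)/31) = 2.
  m_4 = 31*2 - 30 = 32, d_4 = (1055 - 32^2)/31 = 31/31 = 1, a_4 = floor((32 + 32)/1) = 64.
  m_5 = 1*64 - 32 = 32, d_5 = (1055 - 32^2)/1 = 31/1 = 31: (m_5, d_5) = (m_1, d_1) = (32, 31), so from here the quotients repeat a_1, ..., a_4; the period length is 4.
Hence the expansion of sqrt(1055) is a_0 = 32 followed by the repeating block 2, 12, 2, 64 (period 4).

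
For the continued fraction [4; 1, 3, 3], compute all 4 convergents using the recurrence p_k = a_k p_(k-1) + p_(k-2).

Using the convergent recurrence p_i = a_i*p_{i-1} + p_{i-2}, q_i = a_i*q_{i-1} + q_{i-2} with p_{-2}=0, p_{-1}=1, q_{-2}=1, q_{-1}=0:
  i=0: a_0=4, p_0 = 4*1 + 0 = 4, q_0 = 4*0 + 1 = 1.
  i=1: a_1=1, p_1 = 1*4 + 1 = 5, q_1 = 1*1 + 0 = 1.
  i=2: a_2=3, p_2 = 3*5 + 4 = 19, q_2 = 3*1 + 1 = 4.
  i=3: a_3=3, p_3 = 3*19 + 5 = 62, q_3 = 3*4 + 1 = 13.

4/1, 5/1, 19/4, 62/13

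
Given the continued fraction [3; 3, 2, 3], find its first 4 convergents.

Using the convergent recurrence p_i = a_i*p_{i-1} + p_{i-2}, q_i = a_i*q_{i-1} + q_{i-2} with p_{-2}=0, p_{-1}=1, q_{-2}=1, q_{-1}=0:
  i=0: a_0=3, p_0 = 3*1 + 0 = 3, q_0 = 3*0 + 1 = 1.
  i=1: a_1=3, p_1 = 3*3 + 1 = 10, q_1 = 3*1 + 0 = 3.
  i=2: a_2=2, p_2 = 2*10 + 3 = 23, q_2 = 2*3 + 1 = 7.
  i=3: a_3=3, p_3 = 3*23 + 10 = 79, q_3 = 3*7 + 3 = 24.

3/1, 10/3, 23/7, 79/24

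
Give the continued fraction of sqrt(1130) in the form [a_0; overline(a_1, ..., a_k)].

Write x_i = (sqrt(1130) + m_i)/d_i with (m_0, d_0) = (0, 1). a_0 = floor(sqrt(1130)) = 33, since 33^2 = 1089 <= 1130 < 1156 = 34^2.
Iterate m_{i+1} = d_i*a_i - m_i, d_{i+1} = (1130 - m_{i+1}^2)/d_i, a_{i+1} = floor((a_0 + m_{i+1})/d_{i+1}):
  m_1 = 1*33 - 0 = 33, d_1 = (1130 - 33^2)/1 = 41/1 = 41, a_1 = floor((33 + 33)/41) = 1.
  m_2 = 41*1 - 33 = 8, d_2 = (1130 - 8^2)/41 = 1066/41 = 26, a_2 = floor((33 + 8)/26) = 1.
  m_3 = 26*1 - 8 = 18, d_3 = (1130 - 18^2)/26 = 806/26 = 31, a_3 = floor((33 + 18)/31) = 1.
  m_4 = 31*1 - 18 = 13, d_4 = (1130 - 13^2)/31 = 961/31 = 31, a_4 = floor((33 + 13)/31) = 1.
  m_5 = 31*1 - 13 = 18, d_5 = (1130 - 18^2)/31 = 806/31 = 26, a_5 = floor((33 + 18)/26) = 1.
  m_6 = 26*1 - 18 = 8, d_6 = (1130 - 8^2)/26 = 1066/26 = 41, a_6 = floor((33 + 8)/41) = 1.
  m_7 = 41*1 - 8 = 33, d_7 = (1130 - 33^2)/41 = 41/41 = 1, a_7 = floor((33 + 33)/1) = 66.
  m_8 = 1*66 - 33 = 33, d_8 = (1130 - 33^2)/1 = 41/1 = 41: (m_8, d_8) = (m_1, d_1) = (33, 41), so from here the quotients repeat a_1, ..., a_7; the period length is 7.
Hence the expansion of sqrt(1130) is a_0 = 33 followed by the repeating block 1, 1, 1, 1, 1, 1, 66 (period 7).

[33; overline(1, 1, 1, 1, 1, 1, 66)]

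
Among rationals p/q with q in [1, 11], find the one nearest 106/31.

Expand x = 106/31 as a continued fraction with the Euclidean algorithm:
  106 = 3*31 + 13, so a_0 = 3.
  31 = 2*13 + 5, so a_1 = 2.
  13 = 2*5 + 3, so a_2 = 2.
  5 = 1*3 + 2, so a_3 = 1.
  3 = 1*2 + 1, so a_4 = 1.
  2 = 2*1 + 0, so a_5 = 2.
so x = [3; 2, 2, 1, 1, 2].
Convergents (p_i = a_i*p_{i-1} + p_{i-2}, q_i = a_i*q_{i-1} + q_{i-2} with p_{-2}=0, p_{-1}=1, q_{-2}=1, q_{-1}=0), until the denominator exceeds 11:
  i=0: a_0=3, p_0 = 3*1 + 0 = 3, q_0 = 3*0 + 1 = 1.
  i=1: a_1=2, p_1 = 2*3 + 1 = 7, q_1 = 2*1 + 0 = 2.
  i=2: a_2=2, p_2 = 2*7 + 3 = 17, q_2 = 2*2 + 1 = 5.
  i=3: a_3=1, p_3 = 1*17 + 7 = 24, q_3 = 1*5 + 2 = 7.
  i=4: a_4=1, p_4 = 1*24 + 17 = 41, q_4 = 1*7 + 5 = 12.
q_4 = 12 > 11, so the last convergent with denominator <= 11 is p_3/q_3 = 24/7.
The closest fraction with denominator <= 11 is either p_3/q_3 or the intermediate fraction (k*p_3 + p_2)/(k*q_3 + q_2) with the largest k >= 1 whose denominator stays <= 11; these approach x as k grows, and every other convergent or intermediate fraction in range is farther away.
Largest k: floor((11 - q_2)/q_3) = floor((11 - 5)/7) = 0.
Since k = 0, no intermediate fraction beyond p_3/q_3 has denominator <= 11, so the convergent 24/7 is the closest (its error is |106*7 - 24*31|/(31*7) = 2/217).

24/7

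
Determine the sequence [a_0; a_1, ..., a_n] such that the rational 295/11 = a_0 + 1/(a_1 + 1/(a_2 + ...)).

[26; 1, 4, 2]

Run the Euclidean algorithm on 295 and 11; the successive quotients are the partial quotients a_0, a_1, ... (each step inverts the fractional part left over by the previous one):
  295 = 26*11 + 9, so a_0 = 26.
  11 = 1*9 + 2, so a_1 = 1.
  9 = 4*2 + 1, so a_2 = 4.
  2 = 2*1 + 0, so a_3 = 2.
The remainder reaches 0 after 4 divisions, so the expansion has 4 partial quotients, read off in order.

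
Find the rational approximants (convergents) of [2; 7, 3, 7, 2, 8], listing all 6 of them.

2/1, 15/7, 47/22, 344/161, 735/344, 6224/2913

Using the convergent recurrence p_i = a_i*p_{i-1} + p_{i-2}, q_i = a_i*q_{i-1} + q_{i-2} with p_{-2}=0, p_{-1}=1, q_{-2}=1, q_{-1}=0:
  i=0: a_0=2, p_0 = 2*1 + 0 = 2, q_0 = 2*0 + 1 = 1.
  i=1: a_1=7, p_1 = 7*2 + 1 = 15, q_1 = 7*1 + 0 = 7.
  i=2: a_2=3, p_2 = 3*15 + 2 = 47, q_2 = 3*7 + 1 = 22.
  i=3: a_3=7, p_3 = 7*47 + 15 = 344, q_3 = 7*22 + 7 = 161.
  i=4: a_4=2, p_4 = 2*344 + 47 = 735, q_4 = 2*161 + 22 = 344.
  i=5: a_5=8, p_5 = 8*735 + 344 = 6224, q_5 = 8*344 + 161 = 2913.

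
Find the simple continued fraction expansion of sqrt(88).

Write x_i = (sqrt(88) + m_i)/d_i with (m_0, d_0) = (0, 1). a_0 = floor(sqrt(88)) = 9, since 9^2 = 81 <= 88 < 100 = 10^2.
Iterate m_{i+1} = d_i*a_i - m_i, d_{i+1} = (88 - m_{i+1}^2)/d_i, a_{i+1} = floor((a_0 + m_{i+1})/d_{i+1}):
  m_1 = 1*9 - 0 = 9, d_1 = (88 - 9^2)/1 = 7/1 = 7, a_1 = floor((9 + 9)/7) = 2.
  m_2 = 7*2 - 9 = 5, d_2 = (88 - 5^2)/7 = 63/7 = 9, a_2 = floor((9 + 5)/9) = 1.
  m_3 = 9*1 - 5 = 4, d_3 = (88 - 4^2)/9 = 72/9 = 8, a_3 = floor((9 + 4)/8) = 1.
  m_4 = 8*1 - 4 = 4, d_4 = (88 - 4^2)/8 = 72/8 = 9, a_4 = floor((9 + 4)/9) = 1.
  m_5 = 9*1 - 4 = 5, d_5 = (88 - 5^2)/9 = 63/9 = 7, a_5 = floor((9 + 5)/7) = 2.
  m_6 = 7*2 - 5 = 9, d_6 = (88 - 9^2)/7 = 7/7 = 1, a_6 = floor((9 + 9)/1) = 18.
  m_7 = 1*18 - 9 = 9, d_7 = (88 - 9^2)/1 = 7/1 = 7: (m_7, d_7) = (m_1, d_1) = (9, 7), so from here the quotients repeat a_1, ..., a_6; the period length is 6.
Hence the expansion of sqrt(88) is a_0 = 9 followed by the repeating block 2, 1, 1, 1, 2, 18 (period 6).

[9; (2, 1, 1, 1, 2, 18)]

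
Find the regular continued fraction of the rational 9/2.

Run the Euclidean algorithm on 9 and 2; the successive quotients are the partial quotients a_0, a_1, ... (each step inverts the fractional part left over by the previous one):
  9 = 4*2 + 1, so a_0 = 4.
  2 = 2*1 + 0, so a_1 = 2.
The remainder reaches 0 after 2 divisions, so the expansion has 2 partial quotients, read off in order.

[4; 2]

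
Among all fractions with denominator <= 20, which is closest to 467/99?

33/7

Expand x = 467/99 as a continued fraction with the Euclidean algorithm:
  467 = 4*99 + 71, so a_0 = 4.
  99 = 1*71 + 28, so a_1 = 1.
  71 = 2*28 + 15, so a_2 = 2.
  28 = 1*15 + 13, so a_3 = 1.
  15 = 1*13 + 2, so a_4 = 1.
  13 = 6*2 + 1, so a_5 = 6.
  2 = 2*1 + 0, so a_6 = 2.
so x = [4; 1, 2, 1, 1, 6, 2].
Convergents (p_i = a_i*p_{i-1} + p_{i-2}, q_i = a_i*q_{i-1} + q_{i-2} with p_{-2}=0, p_{-1}=1, q_{-2}=1, q_{-1}=0), until the denominator exceeds 20:
  i=0: a_0=4, p_0 = 4*1 + 0 = 4, q_0 = 4*0 + 1 = 1.
  i=1: a_1=1, p_1 = 1*4 + 1 = 5, q_1 = 1*1 + 0 = 1.
  i=2: a_2=2, p_2 = 2*5 + 4 = 14, q_2 = 2*1 + 1 = 3.
  i=3: a_3=1, p_3 = 1*14 + 5 = 19, q_3 = 1*3 + 1 = 4.
  i=4: a_4=1, p_4 = 1*19 + 14 = 33, q_4 = 1*4 + 3 = 7.
  i=5: a_5=6, p_5 = 6*33 + 19 = 217, q_5 = 6*7 + 4 = 46.
q_5 = 46 > 20, so the last convergent with denominator <= 20 is p_4/q_4 = 33/7.
The closest fraction with denominator <= 20 is either p_4/q_4 or the intermediate fraction (k*p_4 + p_3)/(k*q_4 + q_3) with the largest k >= 1 whose denominator stays <= 20; these approach x as k grows, and every other convergent or intermediate fraction in range is farther away.
Largest k: floor((20 - q_3)/q_4) = floor((20 - 4)/7) = 2.
That gives (2*33 + 19)/(2*7 + 4) = 85/18.
Compare the errors: |x - 33/7| = |467*7 - 33*99|/(99*7) = 2/693, and |x - 85/18| = |467*18 - 85*99|/(99*18) = 9/1782.
Cross-multiplying, 2*1782 = 3564 < 6237 = 9*693, so 2/693 is smaller: the convergent 33/7 is closer to x than 85/18.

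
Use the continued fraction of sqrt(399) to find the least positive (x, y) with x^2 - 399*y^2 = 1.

(x, y) = (20, 1)

First expand sqrt(399) as a continued fraction. With x_i = (sqrt(399) + m_i)/d_i and (m_0, d_0) = (0, 1): a_0 = floor(sqrt(399)) = 19, since 19^2 = 361 <= 399 < 400 = 20^2.
Iterate m_{i+1} = d_i*a_i - m_i, d_{i+1} = (399 - m_{i+1}^2)/d_i, a_{i+1} = floor((a_0 + m_{i+1})/d_{i+1}):
  m_1 = 1*19 - 0 = 19, d_1 = (399 - 19^2)/1 = 38/1 = 38, a_1 = floor((19 + 19)/38) = 1.
  m_2 = 38*1 - 19 = 19, d_2 = (399 - 19^2)/38 = 38/38 = 1, a_2 = floor((19 + 19)/1) = 38.
  m_3 = 1*38 - 19 = 19, d_3 = (399 - 19^2)/1 = 38/1 = 38: (m_3, d_3) = (m_1, d_1) = (19, 38), so from here the quotients repeat a_1, a_2; the period length is 2.
So sqrt(399) = [19; (1, 38)] with period length k = 2.
k is even, so the fundamental solution of x^2 - 399y^2 = 1 is (p_{k-1}, q_{k-1}) = (p_1, q_1); compute convergents through index 1.
Convergents (p_i = a_i*p_{i-1} + p_{i-2}, q_i = a_i*q_{i-1} + q_{i-2} with p_{-2}=0, p_{-1}=1, q_{-2}=1, q_{-1}=0):
  i=0: a_0=19, p_0 = 19*1 + 0 = 19, q_0 = 19*0 + 1 = 1.
  i=1: a_1=1, p_1 = 1*19 + 1 = 20, q_1 = 1*1 + 0 = 1.
Check: 20^2 - 399*1^2 = 400 - 399 = 1, so (x, y) = (20, 1) solves the equation, and by the theorem it is the least positive solution.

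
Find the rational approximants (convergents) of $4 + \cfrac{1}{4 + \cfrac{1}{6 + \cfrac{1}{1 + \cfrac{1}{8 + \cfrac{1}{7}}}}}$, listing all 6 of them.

4/1, 17/4, 106/25, 123/29, 1090/257, 7753/1828

Using the convergent recurrence p_i = a_i*p_{i-1} + p_{i-2}, q_i = a_i*q_{i-1} + q_{i-2} with p_{-2}=0, p_{-1}=1, q_{-2}=1, q_{-1}=0:
  i=0: a_0=4, p_0 = 4*1 + 0 = 4, q_0 = 4*0 + 1 = 1.
  i=1: a_1=4, p_1 = 4*4 + 1 = 17, q_1 = 4*1 + 0 = 4.
  i=2: a_2=6, p_2 = 6*17 + 4 = 106, q_2 = 6*4 + 1 = 25.
  i=3: a_3=1, p_3 = 1*106 + 17 = 123, q_3 = 1*25 + 4 = 29.
  i=4: a_4=8, p_4 = 8*123 + 106 = 1090, q_4 = 8*29 + 25 = 257.
  i=5: a_5=7, p_5 = 7*1090 + 123 = 7753, q_5 = 7*257 + 29 = 1828.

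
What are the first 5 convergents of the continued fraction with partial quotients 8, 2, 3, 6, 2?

Using the convergent recurrence p_i = a_i*p_{i-1} + p_{i-2}, q_i = a_i*q_{i-1} + q_{i-2} with p_{-2}=0, p_{-1}=1, q_{-2}=1, q_{-1}=0:
  i=0: a_0=8, p_0 = 8*1 + 0 = 8, q_0 = 8*0 + 1 = 1.
  i=1: a_1=2, p_1 = 2*8 + 1 = 17, q_1 = 2*1 + 0 = 2.
  i=2: a_2=3, p_2 = 3*17 + 8 = 59, q_2 = 3*2 + 1 = 7.
  i=3: a_3=6, p_3 = 6*59 + 17 = 371, q_3 = 6*7 + 2 = 44.
  i=4: a_4=2, p_4 = 2*371 + 59 = 801, q_4 = 2*44 + 7 = 95.

8/1, 17/2, 59/7, 371/44, 801/95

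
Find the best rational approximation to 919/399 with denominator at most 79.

76/33

Expand x = 919/399 as a continued fraction with the Euclidean algorithm:
  919 = 2*399 + 121, so a_0 = 2.
  399 = 3*121 + 36, so a_1 = 3.
  121 = 3*36 + 13, so a_2 = 3.
  36 = 2*13 + 10, so a_3 = 2.
  13 = 1*10 + 3, so a_4 = 1.
  10 = 3*3 + 1, so a_5 = 3.
  3 = 3*1 + 0, so a_6 = 3.
so x = [2; 3, 3, 2, 1, 3, 3].
Convergents (p_i = a_i*p_{i-1} + p_{i-2}, q_i = a_i*q_{i-1} + q_{i-2} with p_{-2}=0, p_{-1}=1, q_{-2}=1, q_{-1}=0), until the denominator exceeds 79:
  i=0: a_0=2, p_0 = 2*1 + 0 = 2, q_0 = 2*0 + 1 = 1.
  i=1: a_1=3, p_1 = 3*2 + 1 = 7, q_1 = 3*1 + 0 = 3.
  i=2: a_2=3, p_2 = 3*7 + 2 = 23, q_2 = 3*3 + 1 = 10.
  i=3: a_3=2, p_3 = 2*23 + 7 = 53, q_3 = 2*10 + 3 = 23.
  i=4: a_4=1, p_4 = 1*53 + 23 = 76, q_4 = 1*23 + 10 = 33.
  i=5: a_5=3, p_5 = 3*76 + 53 = 281, q_5 = 3*33 + 23 = 122.
q_5 = 122 > 79, so the last convergent with denominator <= 79 is p_4/q_4 = 76/33.
The closest fraction with denominator <= 79 is either p_4/q_4 or the intermediate fraction (k*p_4 + p_3)/(k*q_4 + q_3) with the largest k >= 1 whose denominator stays <= 79; these approach x as k grows, and every other convergent or intermediate fraction in range is farther away.
Largest k: floor((79 - q_3)/q_4) = floor((79 - 23)/33) = 1.
That gives (1*76 + 53)/(1*33 + 23) = 129/56.
Compare the errors: |x - 76/33| = |919*33 - 76*399|/(399*33) = 3/13167, and |x - 129/56| = |919*56 - 129*399|/(399*56) = 7/22344.
Cross-multiplying, 3*22344 = 67032 < 92169 = 7*13167, so 3/13167 is smaller: the convergent 76/33 is closer to x than 129/56.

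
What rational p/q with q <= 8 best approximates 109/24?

Expand x = 109/24 as a continued fraction with the Euclidean algorithm:
  109 = 4*24 + 13, so a_0 = 4.
  24 = 1*13 + 11, so a_1 = 1.
  13 = 1*11 + 2, so a_2 = 1.
  11 = 5*2 + 1, so a_3 = 5.
  2 = 2*1 + 0, so a_4 = 2.
so x = [4; 1, 1, 5, 2].
Convergents (p_i = a_i*p_{i-1} + p_{i-2}, q_i = a_i*q_{i-1} + q_{i-2} with p_{-2}=0, p_{-1}=1, q_{-2}=1, q_{-1}=0), until the denominator exceeds 8:
  i=0: a_0=4, p_0 = 4*1 + 0 = 4, q_0 = 4*0 + 1 = 1.
  i=1: a_1=1, p_1 = 1*4 + 1 = 5, q_1 = 1*1 + 0 = 1.
  i=2: a_2=1, p_2 = 1*5 + 4 = 9, q_2 = 1*1 + 1 = 2.
  i=3: a_3=5, p_3 = 5*9 + 5 = 50, q_3 = 5*2 + 1 = 11.
q_3 = 11 > 8, so the last convergent with denominator <= 8 is p_2/q_2 = 9/2.
The closest fraction with denominator <= 8 is either p_2/q_2 or the intermediate fraction (k*p_2 + p_1)/(k*q_2 + q_1) with the largest k >= 1 whose denominator stays <= 8; these approach x as k grows, and every other convergent or intermediate fraction in range is farther away.
Largest k: floor((8 - q_1)/q_2) = floor((8 - 1)/2) = 3.
That gives (3*9 + 5)/(3*2 + 1) = 32/7.
Compare the errors: |x - 9/2| = |109*2 - 9*24|/(24*2) = 2/48, and |x - 32/7| = |109*7 - 32*24|/(24*7) = 5/168.
Cross-multiplying, 5*48 = 240 < 336 = 2*168, so 5/168 is smaller: the intermediate fraction 32/7 is closer to x than 9/2.

32/7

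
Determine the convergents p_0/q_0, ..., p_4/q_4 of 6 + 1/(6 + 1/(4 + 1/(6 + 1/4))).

6/1, 37/6, 154/25, 961/156, 3998/649

Using the convergent recurrence p_i = a_i*p_{i-1} + p_{i-2}, q_i = a_i*q_{i-1} + q_{i-2} with p_{-2}=0, p_{-1}=1, q_{-2}=1, q_{-1}=0:
  i=0: a_0=6, p_0 = 6*1 + 0 = 6, q_0 = 6*0 + 1 = 1.
  i=1: a_1=6, p_1 = 6*6 + 1 = 37, q_1 = 6*1 + 0 = 6.
  i=2: a_2=4, p_2 = 4*37 + 6 = 154, q_2 = 4*6 + 1 = 25.
  i=3: a_3=6, p_3 = 6*154 + 37 = 961, q_3 = 6*25 + 6 = 156.
  i=4: a_4=4, p_4 = 4*961 + 154 = 3998, q_4 = 4*156 + 25 = 649.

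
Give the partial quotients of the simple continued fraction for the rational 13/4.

Run the Euclidean algorithm on 13 and 4; the successive quotients are the partial quotients a_0, a_1, ... (each step inverts the fractional part left over by the previous one):
  13 = 3*4 + 1, so a_0 = 3.
  4 = 4*1 + 0, so a_1 = 4.
The remainder reaches 0 after 2 divisions, so the expansion has 2 partial quotients, read off in order.

[3; 4]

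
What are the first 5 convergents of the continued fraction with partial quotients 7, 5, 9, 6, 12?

Using the convergent recurrence p_i = a_i*p_{i-1} + p_{i-2}, q_i = a_i*q_{i-1} + q_{i-2} with p_{-2}=0, p_{-1}=1, q_{-2}=1, q_{-1}=0:
  i=0: a_0=7, p_0 = 7*1 + 0 = 7, q_0 = 7*0 + 1 = 1.
  i=1: a_1=5, p_1 = 5*7 + 1 = 36, q_1 = 5*1 + 0 = 5.
  i=2: a_2=9, p_2 = 9*36 + 7 = 331, q_2 = 9*5 + 1 = 46.
  i=3: a_3=6, p_3 = 6*331 + 36 = 2022, q_3 = 6*46 + 5 = 281.
  i=4: a_4=12, p_4 = 12*2022 + 331 = 24595, q_4 = 12*281 + 46 = 3418.

7/1, 36/5, 331/46, 2022/281, 24595/3418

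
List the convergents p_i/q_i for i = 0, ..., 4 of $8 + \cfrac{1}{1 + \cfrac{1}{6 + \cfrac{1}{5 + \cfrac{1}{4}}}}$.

Using the convergent recurrence p_i = a_i*p_{i-1} + p_{i-2}, q_i = a_i*q_{i-1} + q_{i-2} with p_{-2}=0, p_{-1}=1, q_{-2}=1, q_{-1}=0:
  i=0: a_0=8, p_0 = 8*1 + 0 = 8, q_0 = 8*0 + 1 = 1.
  i=1: a_1=1, p_1 = 1*8 + 1 = 9, q_1 = 1*1 + 0 = 1.
  i=2: a_2=6, p_2 = 6*9 + 8 = 62, q_2 = 6*1 + 1 = 7.
  i=3: a_3=5, p_3 = 5*62 + 9 = 319, q_3 = 5*7 + 1 = 36.
  i=4: a_4=4, p_4 = 4*319 + 62 = 1338, q_4 = 4*36 + 7 = 151.

8/1, 9/1, 62/7, 319/36, 1338/151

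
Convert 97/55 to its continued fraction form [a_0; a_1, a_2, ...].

Run the Euclidean algorithm on 97 and 55; the successive quotients are the partial quotients a_0, a_1, ... (each step inverts the fractional part left over by the previous one):
  97 = 1*55 + 42, so a_0 = 1.
  55 = 1*42 + 13, so a_1 = 1.
  42 = 3*13 + 3, so a_2 = 3.
  13 = 4*3 + 1, so a_3 = 4.
  3 = 3*1 + 0, so a_4 = 3.
The remainder reaches 0 after 5 divisions, so the expansion has 5 partial quotients, read off in order.

[1; 1, 3, 4, 3]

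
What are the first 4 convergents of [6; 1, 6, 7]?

Using the convergent recurrence p_i = a_i*p_{i-1} + p_{i-2}, q_i = a_i*q_{i-1} + q_{i-2} with p_{-2}=0, p_{-1}=1, q_{-2}=1, q_{-1}=0:
  i=0: a_0=6, p_0 = 6*1 + 0 = 6, q_0 = 6*0 + 1 = 1.
  i=1: a_1=1, p_1 = 1*6 + 1 = 7, q_1 = 1*1 + 0 = 1.
  i=2: a_2=6, p_2 = 6*7 + 6 = 48, q_2 = 6*1 + 1 = 7.
  i=3: a_3=7, p_3 = 7*48 + 7 = 343, q_3 = 7*7 + 1 = 50.

6/1, 7/1, 48/7, 343/50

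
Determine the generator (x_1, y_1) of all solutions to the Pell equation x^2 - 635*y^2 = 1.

First expand sqrt(635) as a continued fraction. With x_i = (sqrt(635) + m_i)/d_i and (m_0, d_0) = (0, 1): a_0 = floor(sqrt(635)) = 25, since 25^2 = 625 <= 635 < 676 = 26^2.
Iterate m_{i+1} = d_i*a_i - m_i, d_{i+1} = (635 - m_{i+1}^2)/d_i, a_{i+1} = floor((a_0 + m_{i+1})/d_{i+1}):
  m_1 = 1*25 - 0 = 25, d_1 = (635 - 25^2)/1 = 10/1 = 10, a_1 = floor((25 + 25)/10) = 5.
  m_2 = 10*5 - 25 = 25, d_2 = (635 - 25^2)/10 = 10/10 = 1, a_2 = floor((25 + 25)/1) = 50.
  m_3 = 1*50 - 25 = 25, d_3 = (635 - 25^2)/1 = 10/1 = 10: (m_3, d_3) = (m_1, d_1) = (25, 10), so from here the quotients repeat a_1, a_2; the period length is 2.
So sqrt(635) = [25; (5, 50)] with period length k = 2.
k is even, so the fundamental solution of x^2 - 635y^2 = 1 is (p_{k-1}, q_{k-1}) = (p_1, q_1); compute convergents through index 1.
Convergents (p_i = a_i*p_{i-1} + p_{i-2}, q_i = a_i*q_{i-1} + q_{i-2} with p_{-2}=0, p_{-1}=1, q_{-2}=1, q_{-1}=0):
  i=0: a_0=25, p_0 = 25*1 + 0 = 25, q_0 = 25*0 + 1 = 1.
  i=1: a_1=5, p_1 = 5*25 + 1 = 126, q_1 = 5*1 + 0 = 5.
Check: 126^2 - 635*5^2 = 15876 - 15875 = 1, so (x, y) = (126, 5) solves the equation, and by the theorem it is the least positive solution.

(x, y) = (126, 5)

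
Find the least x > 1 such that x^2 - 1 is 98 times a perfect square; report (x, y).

(x, y) = (99, 10)

First expand sqrt(98) as a continued fraction. With x_i = (sqrt(98) + m_i)/d_i and (m_0, d_0) = (0, 1): a_0 = floor(sqrt(98)) = 9, since 9^2 = 81 <= 98 < 100 = 10^2.
Iterate m_{i+1} = d_i*a_i - m_i, d_{i+1} = (98 - m_{i+1}^2)/d_i, a_{i+1} = floor((a_0 + m_{i+1})/d_{i+1}):
  m_1 = 1*9 - 0 = 9, d_1 = (98 - 9^2)/1 = 17/1 = 17, a_1 = floor((9 + 9)/17) = 1.
  m_2 = 17*1 - 9 = 8, d_2 = (98 - 8^2)/17 = 34/17 = 2, a_2 = floor((9 + 8)/2) = 8.
  m_3 = 2*8 - 8 = 8, d_3 = (98 - 8^2)/2 = 34/2 = 17, a_3 = floor((9 + 8)/17) = 1.
  m_4 = 17*1 - 8 = 9, d_4 = (98 - 9^2)/17 = 17/17 = 1, a_4 = floor((9 + 9)/1) = 18.
  m_5 = 1*18 - 9 = 9, d_5 = (98 - 9^2)/1 = 17/1 = 17: (m_5, d_5) = (m_1, d_1) = (9, 17), so from here the quotients repeat a_1, ..., a_4; the period length is 4.
So sqrt(98) = [9; (1, 8, 1, 18)] with period length k = 4.
k is even, so the fundamental solution of x^2 - 98y^2 = 1 is (p_{k-1}, q_{k-1}) = (p_3, q_3); compute convergents through index 3.
Convergents (p_i = a_i*p_{i-1} + p_{i-2}, q_i = a_i*q_{i-1} + q_{i-2} with p_{-2}=0, p_{-1}=1, q_{-2}=1, q_{-1}=0):
  i=0: a_0=9, p_0 = 9*1 + 0 = 9, q_0 = 9*0 + 1 = 1.
  i=1: a_1=1, p_1 = 1*9 + 1 = 10, q_1 = 1*1 + 0 = 1.
  i=2: a_2=8, p_2 = 8*10 + 9 = 89, q_2 = 8*1 + 1 = 9.
  i=3: a_3=1, p_3 = 1*89 + 10 = 99, q_3 = 1*9 + 1 = 10.
Check: 99^2 - 98*10^2 = 9801 - 9800 = 1, so (x, y) = (99, 10) solves the equation, and by the theorem it is the least positive solution.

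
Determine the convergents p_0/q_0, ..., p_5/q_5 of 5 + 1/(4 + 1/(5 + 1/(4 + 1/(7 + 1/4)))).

5/1, 21/4, 110/21, 461/88, 3337/637, 13809/2636

Using the convergent recurrence p_i = a_i*p_{i-1} + p_{i-2}, q_i = a_i*q_{i-1} + q_{i-2} with p_{-2}=0, p_{-1}=1, q_{-2}=1, q_{-1}=0:
  i=0: a_0=5, p_0 = 5*1 + 0 = 5, q_0 = 5*0 + 1 = 1.
  i=1: a_1=4, p_1 = 4*5 + 1 = 21, q_1 = 4*1 + 0 = 4.
  i=2: a_2=5, p_2 = 5*21 + 5 = 110, q_2 = 5*4 + 1 = 21.
  i=3: a_3=4, p_3 = 4*110 + 21 = 461, q_3 = 4*21 + 4 = 88.
  i=4: a_4=7, p_4 = 7*461 + 110 = 3337, q_4 = 7*88 + 21 = 637.
  i=5: a_5=4, p_5 = 4*3337 + 461 = 13809, q_5 = 4*637 + 88 = 2636.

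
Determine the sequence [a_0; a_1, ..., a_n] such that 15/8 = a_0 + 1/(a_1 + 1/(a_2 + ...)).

[1; 1, 7]

Run the Euclidean algorithm on 15 and 8; the successive quotients are the partial quotients a_0, a_1, ... (each step inverts the fractional part left over by the previous one):
  15 = 1*8 + 7, so a_0 = 1.
  8 = 1*7 + 1, so a_1 = 1.
  7 = 7*1 + 0, so a_2 = 7.
The remainder reaches 0 after 3 divisions, so the expansion has 3 partial quotients, read off in order.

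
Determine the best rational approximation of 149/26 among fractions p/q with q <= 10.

40/7

Expand x = 149/26 as a continued fraction with the Euclidean algorithm:
  149 = 5*26 + 19, so a_0 = 5.
  26 = 1*19 + 7, so a_1 = 1.
  19 = 2*7 + 5, so a_2 = 2.
  7 = 1*5 + 2, so a_3 = 1.
  5 = 2*2 + 1, so a_4 = 2.
  2 = 2*1 + 0, so a_5 = 2.
so x = [5; 1, 2, 1, 2, 2].
Convergents (p_i = a_i*p_{i-1} + p_{i-2}, q_i = a_i*q_{i-1} + q_{i-2} with p_{-2}=0, p_{-1}=1, q_{-2}=1, q_{-1}=0), until the denominator exceeds 10:
  i=0: a_0=5, p_0 = 5*1 + 0 = 5, q_0 = 5*0 + 1 = 1.
  i=1: a_1=1, p_1 = 1*5 + 1 = 6, q_1 = 1*1 + 0 = 1.
  i=2: a_2=2, p_2 = 2*6 + 5 = 17, q_2 = 2*1 + 1 = 3.
  i=3: a_3=1, p_3 = 1*17 + 6 = 23, q_3 = 1*3 + 1 = 4.
  i=4: a_4=2, p_4 = 2*23 + 17 = 63, q_4 = 2*4 + 3 = 11.
q_4 = 11 > 10, so the last convergent with denominator <= 10 is p_3/q_3 = 23/4.
The closest fraction with denominator <= 10 is either p_3/q_3 or the intermediate fraction (k*p_3 + p_2)/(k*q_3 + q_2) with the largest k >= 1 whose denominator stays <= 10; these approach x as k grows, and every other convergent or intermediate fraction in range is farther away.
Largest k: floor((10 - q_2)/q_3) = floor((10 - 3)/4) = 1.
That gives (1*23 + 17)/(1*4 + 3) = 40/7.
Compare the errors: |x - 23/4| = |149*4 - 23*26|/(26*4) = 2/104, and |x - 40/7| = |149*7 - 40*26|/(26*7) = 3/182.
Cross-multiplying, 3*104 = 312 < 364 = 2*182, so 3/182 is smaller: the intermediate fraction 40/7 is closer to x than 23/4.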